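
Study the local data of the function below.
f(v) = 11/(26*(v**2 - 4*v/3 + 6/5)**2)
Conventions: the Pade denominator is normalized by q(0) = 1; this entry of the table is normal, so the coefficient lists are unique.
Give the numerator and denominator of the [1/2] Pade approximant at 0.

Taylor coefficients needed (expand at 0): a_0 = 275/936, a_1 = 1375/2106, a_2 = 15125/25272, a_3 = -6875/341172.
Write the denominator as Q(v) = 1 + q1*v + q2*v^2. Requiring Q*f - P = O(v^4) with deg P <= 1 kills the coefficients of v^2..v^3 in Q*f:
  v^2: a_2 + q1*a_1 + q2*a_0 = 0, i.e. 15125/25272 + (1375/2106)*q1 + (275/936)*q2 = 0.
  v^3: a_3 + q1*a_2 + q2*a_1 = 0, i.e. -6875/341172 + (15125/25272)*q1 + (1375/2106)*q2 = 0.
Solving this linear system: q1 = -670/423, q2 = 5645/3807.
The numerator is Q*f truncated at degree 1: P0 = a_0 = 275/936; P1 = a_1 + q1*a_0 = 1375/7332.

The Pade approximant has numerator coefficients [275/936, 1375/7332]; denominator coefficients [1, -670/423, 5645/3807].


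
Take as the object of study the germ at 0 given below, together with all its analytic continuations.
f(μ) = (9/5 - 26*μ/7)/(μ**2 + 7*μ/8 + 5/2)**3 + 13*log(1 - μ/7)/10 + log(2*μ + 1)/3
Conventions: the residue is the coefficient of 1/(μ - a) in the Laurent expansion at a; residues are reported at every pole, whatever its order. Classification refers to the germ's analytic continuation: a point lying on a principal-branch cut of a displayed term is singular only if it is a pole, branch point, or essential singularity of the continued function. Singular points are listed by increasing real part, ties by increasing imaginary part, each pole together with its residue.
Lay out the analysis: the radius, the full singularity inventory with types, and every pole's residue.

Denominator factor (μ**2 + 7*μ/8 + 5/2)^3: discriminant -591/64, complex-conjugate roots (-7/16) + ((1/16)*sqrt(591))*i and (-7/16) - ((1/16)*sqrt(591))*i; poles of order 3, moduli (1/2)*sqrt(10) and (1/2)*sqrt(10).
Branch term (13/10)*log(1 - μ/(7)): its argument vanishes at μ = 7, a logarithmic branch point, modulus 7.
Branch term (1/3)*log(1 - μ/(-1/2)): its argument vanishes at μ = -1/2, a logarithmic branch point, modulus 1/2.
The radius of convergence is the smallest modulus among the singular points: 1/2.
The branch terms are analytic at (-7/16) - ((1/16)*sqrt(591))*i and contribute nothing to the residue; only the rational part matters.
The factor μ**2 + 7*μ/8 + 5/2 splits as (μ - a)(μ - a') with a = (-7/16) - ((1/16)*sqrt(591))*i, a' = (-7/16) + ((1/16)*sqrt(591))*i. At the order-3 pole a set g(μ) = (μ - a)^3*(rational part) = [9/5 - 26*μ/7] / (μ - a')^3.
Order-3 pole: residue = g''(a)/2; g''((-7/16) - ((1/16)*sqrt(591))*i) = ((2244608/344041785)*sqrt(591))*i, so the residue is ((1122304/344041785)*sqrt(591))*i.
The branch terms are analytic at (-7/16) + ((1/16)*sqrt(591))*i and contribute nothing to the residue; only the rational part matters.
The factor μ**2 + 7*μ/8 + 5/2 splits as (μ - a)(μ - a') with a = (-7/16) + ((1/16)*sqrt(591))*i, a' = (-7/16) - ((1/16)*sqrt(591))*i. At the order-3 pole a set g(μ) = (μ - a)^3*(rational part) = [9/5 - 26*μ/7] / (μ - a')^3.
Order-3 pole: residue = g''(a)/2; g''((-7/16) + ((1/16)*sqrt(591))*i) = -((2244608/344041785)*sqrt(591))*i, so the residue is -((1122304/344041785)*sqrt(591))*i.
List the singular points by increasing real part (a conjugate pair: the negative imaginary part first).

Radius of convergence at 0: 1/2.
At -1/2: a logarithmic branch point.
At (-7/16) - ((1/16)*sqrt(591))*i: a pole of order 3; residue ((1122304/344041785)*sqrt(591))*i.
At (-7/16) + ((1/16)*sqrt(591))*i: a pole of order 3; residue -((1122304/344041785)*sqrt(591))*i.
At 7: a logarithmic branch point.


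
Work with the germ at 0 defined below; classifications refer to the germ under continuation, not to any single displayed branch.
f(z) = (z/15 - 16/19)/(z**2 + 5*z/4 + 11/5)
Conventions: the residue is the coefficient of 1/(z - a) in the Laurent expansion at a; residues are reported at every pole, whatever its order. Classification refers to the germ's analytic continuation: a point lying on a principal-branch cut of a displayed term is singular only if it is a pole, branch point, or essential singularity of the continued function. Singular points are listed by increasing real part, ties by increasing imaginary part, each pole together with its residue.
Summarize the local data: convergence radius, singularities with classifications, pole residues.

Radius of convergence at 0: (1/5)*sqrt(55).
At (-5/8) - ((1/40)*sqrt(2895))*i: a pole of order 1; residue (1/30) - ((403/66006)*sqrt(2895))*i.
At (-5/8) + ((1/40)*sqrt(2895))*i: a pole of order 1; residue (1/30) + ((403/66006)*sqrt(2895))*i.

Denominator factor (z**2 + 5*z/4 + 11/5): discriminant -579/80, complex-conjugate roots (-5/8) + ((1/40)*sqrt(2895))*i and (-5/8) - ((1/40)*sqrt(2895))*i; poles of order 1, moduli (1/5)*sqrt(55) and (1/5)*sqrt(55).
The radius of convergence is the smallest modulus among the singular points: (1/5)*sqrt(55).
The factor z**2 + 5*z/4 + 11/5 splits as (z - a)(z - a') with a = (-5/8) - ((1/40)*sqrt(2895))*i, a' = (-5/8) + ((1/40)*sqrt(2895))*i. At the order-1 pole a set g(z) = (z - a)*f(z) = [z/15 - 16/19] / (z - a').
Simple pole: residue = g(a) at a = (-5/8) - ((1/40)*sqrt(2895))*i, which is (1/30) - ((403/66006)*sqrt(2895))*i.
The factor z**2 + 5*z/4 + 11/5 splits as (z - a)(z - a') with a = (-5/8) + ((1/40)*sqrt(2895))*i, a' = (-5/8) - ((1/40)*sqrt(2895))*i. At the order-1 pole a set g(z) = (z - a)*f(z) = [z/15 - 16/19] / (z - a').
Simple pole: residue = g(a) at a = (-5/8) + ((1/40)*sqrt(2895))*i, which is (1/30) + ((403/66006)*sqrt(2895))*i.
List the singular points by increasing real part (a conjugate pair: the negative imaginary part first).


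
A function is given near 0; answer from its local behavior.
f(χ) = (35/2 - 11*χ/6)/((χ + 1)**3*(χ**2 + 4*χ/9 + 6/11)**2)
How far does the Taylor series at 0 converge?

The radius of convergence is (1/11)*sqrt(66).

Denominator factor (χ**2 + 4*χ/9 + 6/11)^2: discriminant -1768/891, complex-conjugate roots (-2/9) + ((1/99)*sqrt(4862))*i and (-2/9) - ((1/99)*sqrt(4862))*i; poles of order 2, moduli (1/11)*sqrt(66) and (1/11)*sqrt(66).
Denominator factor (χ + 1)^3: pole of order 3 at -1, modulus 1.
The radius of convergence is the smallest modulus among the singular points: (1/11)*sqrt(66).


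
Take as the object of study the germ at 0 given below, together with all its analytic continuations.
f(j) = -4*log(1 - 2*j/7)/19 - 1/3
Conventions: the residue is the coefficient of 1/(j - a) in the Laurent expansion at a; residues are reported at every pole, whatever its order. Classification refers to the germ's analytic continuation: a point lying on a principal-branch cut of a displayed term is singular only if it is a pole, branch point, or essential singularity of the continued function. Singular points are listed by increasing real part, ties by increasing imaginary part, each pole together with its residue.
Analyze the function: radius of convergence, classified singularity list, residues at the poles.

Radius of convergence at 0: 7/2.
At 7/2: a logarithmic branch point.

Branch term (-4/19)*log(1 - j/(7/2)): its argument vanishes at j = 7/2, a logarithmic branch point, modulus 7/2.
The radius of convergence is the smallest modulus among the singular points: 7/2.


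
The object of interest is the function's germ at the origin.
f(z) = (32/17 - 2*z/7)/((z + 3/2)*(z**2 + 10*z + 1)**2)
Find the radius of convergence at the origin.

The radius of convergence is 5 - (2)*sqrt(6).

Denominator factor (z + 3/2): pole of order 1 at -3/2, modulus 3/2.
Denominator factor (z**2 + 10*z + 1)^2: discriminant 96, real irrational roots -5 + (2)*sqrt(6) and -5 - (2)*sqrt(6); poles of order 2, moduli 5 - (2)*sqrt(6) and 5 + (2)*sqrt(6).
The radius of convergence is the smallest modulus among the singular points: 5 - (2)*sqrt(6).


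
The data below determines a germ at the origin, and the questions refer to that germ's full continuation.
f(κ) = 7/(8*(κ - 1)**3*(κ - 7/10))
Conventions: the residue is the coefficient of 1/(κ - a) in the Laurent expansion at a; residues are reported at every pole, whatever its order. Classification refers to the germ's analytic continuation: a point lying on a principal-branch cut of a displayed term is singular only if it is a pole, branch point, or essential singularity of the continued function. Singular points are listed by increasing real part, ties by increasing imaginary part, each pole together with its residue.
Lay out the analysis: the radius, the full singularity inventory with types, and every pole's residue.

Denominator factor (κ - 1)^3: pole of order 3 at 1, modulus 1.
Denominator factor (κ - 7/10): pole of order 1 at 7/10, modulus 7/10.
The radius of convergence is the smallest modulus among the singular points: 7/10.
At the order-1 pole 7/10 set g(κ) = (κ - (7/10))*f(κ) = 7/(8*(κ - 1)**3).
Simple pole: residue = g(a) at a = 7/10, which is -875/27.
At the order-3 pole 1 set g(κ) = (κ - (1))^3*f(κ) = 7/(8*(κ - 7/10)).
Order-3 pole: residue = g''(a)/2; g''(1) = 1750/27, so the residue is 875/27.
List the singular points by increasing real part (a conjugate pair: the negative imaginary part first).

Radius of convergence at 0: 7/10.
At 7/10: a pole of order 1; residue -875/27.
At 1: a pole of order 3; residue 875/27.


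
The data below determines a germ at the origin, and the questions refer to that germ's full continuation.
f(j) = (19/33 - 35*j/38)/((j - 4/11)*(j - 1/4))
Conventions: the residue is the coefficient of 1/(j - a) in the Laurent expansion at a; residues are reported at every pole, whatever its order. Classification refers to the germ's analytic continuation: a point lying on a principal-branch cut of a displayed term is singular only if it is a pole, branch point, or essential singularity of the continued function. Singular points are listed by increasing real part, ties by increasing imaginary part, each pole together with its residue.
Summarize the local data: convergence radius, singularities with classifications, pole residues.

Radius of convergence at 0: 1/4.
At 1/4: a pole of order 1; residue -1733/570.
At 4/11: a pole of order 1; residue 604/285.

Denominator factor (j - 1/4): pole of order 1 at 1/4, modulus 1/4.
Denominator factor (j - 4/11): pole of order 1 at 4/11, modulus 4/11.
The radius of convergence is the smallest modulus among the singular points: 1/4.
At the order-1 pole 1/4 set g(j) = (j - (1/4))*f(j) = (19/33 - 35*j/38)/(j - 4/11).
Simple pole: residue = g(a) at a = 1/4, which is -1733/570.
At the order-1 pole 4/11 set g(j) = (j - (4/11))*f(j) = (19/33 - 35*j/38)/(j - 1/4).
Simple pole: residue = g(a) at a = 4/11, which is 604/285.
List the singular points by increasing real part (a conjugate pair: the negative imaginary part first).


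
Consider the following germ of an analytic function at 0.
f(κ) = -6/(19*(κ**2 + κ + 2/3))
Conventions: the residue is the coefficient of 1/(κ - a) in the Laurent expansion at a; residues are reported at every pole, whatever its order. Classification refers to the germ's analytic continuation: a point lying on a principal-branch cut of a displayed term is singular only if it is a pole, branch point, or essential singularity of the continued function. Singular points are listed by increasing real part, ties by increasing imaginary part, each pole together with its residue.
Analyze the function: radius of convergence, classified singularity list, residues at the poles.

Denominator factor (κ**2 + κ + 2/3): discriminant -5/3, complex-conjugate roots (-1/2) + ((1/6)*sqrt(15))*i and (-1/2) - ((1/6)*sqrt(15))*i; poles of order 1, moduli (1/3)*sqrt(6) and (1/3)*sqrt(6).
The radius of convergence is the smallest modulus among the singular points: (1/3)*sqrt(6).
The factor κ**2 + κ + 2/3 splits as (κ - a)(κ - a') with a = (-1/2) - ((1/6)*sqrt(15))*i, a' = (-1/2) + ((1/6)*sqrt(15))*i. At the order-1 pole a set g(κ) = (κ - a)*f(κ) = [-6/19] / (κ - a').
Simple pole: residue = g(a) at a = (-1/2) - ((1/6)*sqrt(15))*i, which is -((6/95)*sqrt(15))*i.
The factor κ**2 + κ + 2/3 splits as (κ - a)(κ - a') with a = (-1/2) + ((1/6)*sqrt(15))*i, a' = (-1/2) - ((1/6)*sqrt(15))*i. At the order-1 pole a set g(κ) = (κ - a)*f(κ) = [-6/19] / (κ - a').
Simple pole: residue = g(a) at a = (-1/2) + ((1/6)*sqrt(15))*i, which is ((6/95)*sqrt(15))*i.
List the singular points by increasing real part (a conjugate pair: the negative imaginary part first).

Radius of convergence at 0: (1/3)*sqrt(6).
At (-1/2) - ((1/6)*sqrt(15))*i: a pole of order 1; residue -((6/95)*sqrt(15))*i.
At (-1/2) + ((1/6)*sqrt(15))*i: a pole of order 1; residue ((6/95)*sqrt(15))*i.


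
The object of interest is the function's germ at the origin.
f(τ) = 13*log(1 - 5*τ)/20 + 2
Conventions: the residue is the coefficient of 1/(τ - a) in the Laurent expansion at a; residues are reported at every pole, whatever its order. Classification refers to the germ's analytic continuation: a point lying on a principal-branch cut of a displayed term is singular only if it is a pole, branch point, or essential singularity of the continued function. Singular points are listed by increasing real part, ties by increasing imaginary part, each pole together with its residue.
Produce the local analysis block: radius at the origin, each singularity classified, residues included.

Branch term (13/20)*log(1 - τ/(1/5)): its argument vanishes at τ = 1/5, a logarithmic branch point, modulus 1/5.
The radius of convergence is the smallest modulus among the singular points: 1/5.

Radius of convergence at 0: 1/5.
At 1/5: a logarithmic branch point.


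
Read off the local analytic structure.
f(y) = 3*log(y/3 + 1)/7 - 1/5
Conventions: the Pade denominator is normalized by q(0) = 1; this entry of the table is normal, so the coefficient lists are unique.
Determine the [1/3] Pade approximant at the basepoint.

The Pade approximant has numerator coefficients [-1/5, 3201/28630]; denominator coefficients [1, 127/818, -10/1227, 95/44172].

Taylor coefficients needed (expand at 0): a_0 = -1/5, a_1 = 1/7, a_2 = -1/42, a_3 = 1/189, a_4 = -1/756.
Write the denominator as Q(y) = 1 + q1*y + q2*y^2 + q3*y^3. Requiring Q*f - P = O(y^5) with deg P <= 1 kills the coefficients of y^2..y^4 in Q*f:
  y^2: a_2 + q1*a_1 + q2*a_0 = 0, i.e. -1/42 + (1/7)*q1 + (-1/5)*q2 = 0.
  y^3: a_3 + q1*a_2 + q2*a_1 + q3*a_0 = 0, i.e. 1/189 + (-1/42)*q1 + (1/7)*q2 + (-1/5)*q3 = 0.
  y^4: a_4 + q1*a_3 + q2*a_2 + q3*a_1 = 0, i.e. -1/756 + (1/189)*q1 + (-1/42)*q2 + (1/7)*q3 = 0.
Solving this linear system: q1 = 127/818, q2 = -10/1227, q3 = 95/44172.
The numerator is Q*f truncated at degree 1: P0 = a_0 = -1/5; P1 = a_1 + q1*a_0 = 3201/28630.


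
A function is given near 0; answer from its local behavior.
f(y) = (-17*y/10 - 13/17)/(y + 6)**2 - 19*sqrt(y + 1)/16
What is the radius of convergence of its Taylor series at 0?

The radius of convergence is 1.

Denominator factor (y + 6)^2: pole of order 2 at -6, modulus 6.
Branch term (-19/16)*sqrt(1 - y/(-1)): its argument vanishes at y = -1, a square-root branch point, modulus 1.
The radius of convergence is the smallest modulus among the singular points: 1.


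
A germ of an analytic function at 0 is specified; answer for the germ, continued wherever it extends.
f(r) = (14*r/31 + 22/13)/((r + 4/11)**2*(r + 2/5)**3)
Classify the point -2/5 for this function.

The point is a pole of order 3.

The denominator factor r + 2/5 vanishes at -2/5 and appears to the power 3; the numerator there equals 3046/2015, nonzero, and no other factor vanishes.
Hence a pole whose order is the multiplicity, 3.


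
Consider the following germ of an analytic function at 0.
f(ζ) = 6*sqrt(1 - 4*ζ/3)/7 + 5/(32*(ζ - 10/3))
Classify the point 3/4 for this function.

The point is an algebraic (square-root) branch point.

The term (6/7)*sqrt(1 - ζ/(3/4)) has argument 1 - 3/4/(3/4) = 0 at 3/4: a square-root (algebraic, two-sheeted) branch point; the remaining terms are analytic or single-valued there.


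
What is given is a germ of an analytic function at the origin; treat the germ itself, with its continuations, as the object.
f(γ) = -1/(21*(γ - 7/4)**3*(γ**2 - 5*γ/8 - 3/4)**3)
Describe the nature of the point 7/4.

The denominator factor γ - 7/4 vanishes at 7/4 and appears to the power 3; the numerator there equals -1/21, nonzero, and no other factor vanishes.
Hence a pole whose order is the multiplicity, 3.

The point is a pole of order 3.


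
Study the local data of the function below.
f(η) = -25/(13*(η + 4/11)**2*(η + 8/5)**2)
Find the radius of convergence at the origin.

The radius of convergence is 4/11.

Denominator factor (η + 8/5)^2: pole of order 2 at -8/5, modulus 8/5.
Denominator factor (η + 4/11)^2: pole of order 2 at -4/11, modulus 4/11.
The radius of convergence is the smallest modulus among the singular points: 4/11.


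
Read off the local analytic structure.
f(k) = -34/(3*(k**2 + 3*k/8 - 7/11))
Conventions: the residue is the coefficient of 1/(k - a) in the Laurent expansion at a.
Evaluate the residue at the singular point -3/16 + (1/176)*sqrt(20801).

The residue is -(272/5673)*sqrt(20801).

The factor k**2 + 3*k/8 - 7/11 splits as (k - a)(k - a') with a = -3/16 + (1/176)*sqrt(20801), a' = -3/16 - (1/176)*sqrt(20801). At the order-1 pole a set g(k) = (k - a)*f(k) = [-34/3] / (k - a').
Simple pole: residue = g(a) at a = -3/16 + (1/176)*sqrt(20801), which is -(272/5673)*sqrt(20801).


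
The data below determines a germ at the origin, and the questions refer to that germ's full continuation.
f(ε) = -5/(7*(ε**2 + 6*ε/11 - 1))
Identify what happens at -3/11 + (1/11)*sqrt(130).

The point is a pole of order 1.

The denominator factor ε**2 + 6*ε/11 - 1 vanishes at -3/11 + (1/11)*sqrt(130) and appears to the power 1; the numerator there equals -5/7, nonzero, and no other factor vanishes.
Hence a pole whose order is the multiplicity, 1.


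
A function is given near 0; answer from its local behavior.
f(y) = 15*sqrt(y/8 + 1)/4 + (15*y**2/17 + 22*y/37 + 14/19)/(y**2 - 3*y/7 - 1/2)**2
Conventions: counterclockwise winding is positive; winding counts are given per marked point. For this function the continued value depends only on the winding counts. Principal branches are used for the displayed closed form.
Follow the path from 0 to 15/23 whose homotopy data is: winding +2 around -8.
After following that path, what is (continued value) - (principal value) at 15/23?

The rational part is single-valued and drops out of the difference; each branch term changes only by its own monodromy.
(15/4)*sqrt(1 - y/(-8)): winding +2 is even, the square root returns to the same sheet, contribution 0.
Summing the contributions at y = 15/23 gives 0.

Continued minus principal equals 0.


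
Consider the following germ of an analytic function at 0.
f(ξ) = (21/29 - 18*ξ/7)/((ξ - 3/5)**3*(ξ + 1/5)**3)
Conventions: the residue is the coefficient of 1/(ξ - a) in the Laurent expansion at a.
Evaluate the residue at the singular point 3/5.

At the order-3 pole 3/5 set g(ξ) = (ξ - (3/5))^3*f(ξ) = (21/29 - 18*ξ/7)/(ξ + 1/5)**3.
Order-3 pole: residue = g''(a)/2; g''(3/5) = 399375/51968, so the residue is 399375/103936.

The residue is 399375/103936.


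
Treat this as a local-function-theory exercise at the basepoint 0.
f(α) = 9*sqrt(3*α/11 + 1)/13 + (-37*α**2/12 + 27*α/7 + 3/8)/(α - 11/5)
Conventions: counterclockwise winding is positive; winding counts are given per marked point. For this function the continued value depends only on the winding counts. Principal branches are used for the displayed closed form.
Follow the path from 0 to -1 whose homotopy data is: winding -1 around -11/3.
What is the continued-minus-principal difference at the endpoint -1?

The rational part is single-valued and drops out of the difference; each branch term changes only by its own monodromy.
(9/13)*sqrt(1 - α/(-11/3)): winding -1 is odd, the square root flips sign, contributing -2*(9/13)*sqrt(1 - (-1)/(-11/3)) = -2*(9/13)*sqrt(8/11) = -(36/143)*sqrt(22).
Summing the contributions at α = -1 gives -(36/143)*sqrt(22).

Continued minus principal equals -(36/143)*sqrt(22).


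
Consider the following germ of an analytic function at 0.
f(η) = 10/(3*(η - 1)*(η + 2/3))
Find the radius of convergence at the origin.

Denominator factor (η + 2/3): pole of order 1 at -2/3, modulus 2/3.
Denominator factor (η - 1): pole of order 1 at 1, modulus 1.
The radius of convergence is the smallest modulus among the singular points: 2/3.

The radius of convergence is 2/3.


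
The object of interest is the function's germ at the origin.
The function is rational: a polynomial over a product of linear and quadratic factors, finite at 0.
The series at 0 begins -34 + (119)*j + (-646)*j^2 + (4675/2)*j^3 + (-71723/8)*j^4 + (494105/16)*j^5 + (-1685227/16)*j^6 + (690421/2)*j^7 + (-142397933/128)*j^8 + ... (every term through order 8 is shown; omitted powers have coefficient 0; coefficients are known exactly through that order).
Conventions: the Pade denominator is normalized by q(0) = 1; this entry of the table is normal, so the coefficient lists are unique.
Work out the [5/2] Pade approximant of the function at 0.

The Pade approximant has numerator coefficients [-34, -139310087/307661, -66100437/307661, -64316151/21218, 1262804013/2461288, -2027990061/169744]; denominator coefficients [1, 5174169/307661, 14208163/307661].

Taylor coefficients needed (read off): a_0 = -34, a_1 = 119, a_2 = -646, a_3 = 4675/2, a_4 = -71723/8, a_5 = 494105/16, a_6 = -1685227/16, a_7 = 690421/2.
Write the denominator as Q(j) = 1 + q1*j + q2*j^2. Requiring Q*f - P = O(j^8) with deg P <= 5 kills the coefficients of j^6..j^7 in Q*f:
  j^6: a_6 + q1*a_5 + q2*a_4 = 0, i.e. -1685227/16 + (494105/16)*q1 + (-71723/8)*q2 = 0.
  j^7: a_7 + q1*a_6 + q2*a_5 = 0, i.e. 690421/2 + (-1685227/16)*q1 + (494105/16)*q2 = 0.
Solving this linear system: q1 = 5174169/307661, q2 = 14208163/307661.
The numerator is Q*f truncated at degree 5: P0 = a_0 = -34; P1 = a_1 + q1*a_0 = -139310087/307661; P2 = a_2 + q1*a_1 + q2*a_0 = -66100437/307661; P3 = a_3 + q1*a_2 + q2*a_1 = -64316151/21218; P4 = a_4 + q1*a_3 + q2*a_2 = 1262804013/2461288; P5 = a_5 + q1*a_4 + q2*a_3 = -2027990061/169744.


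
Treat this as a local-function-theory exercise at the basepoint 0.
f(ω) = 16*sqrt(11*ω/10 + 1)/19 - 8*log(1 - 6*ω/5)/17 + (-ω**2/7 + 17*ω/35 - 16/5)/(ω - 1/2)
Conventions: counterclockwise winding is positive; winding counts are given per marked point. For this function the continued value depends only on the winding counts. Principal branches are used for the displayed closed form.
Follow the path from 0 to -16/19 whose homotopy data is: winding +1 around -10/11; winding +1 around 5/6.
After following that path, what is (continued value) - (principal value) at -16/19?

The rational part is single-valued and drops out of the difference; each branch term changes only by its own monodromy.
(16/19)*sqrt(1 - ω/(-10/11)): winding +1 is odd, the square root flips sign, contributing -2*(16/19)*sqrt(1 - (-16/19)/(-10/11)) = -2*(16/19)*sqrt(7/95) = -(32/1805)*sqrt(665).
(-8/17)*log(1 - ω/(5/6)): each positive loop around 5/6 adds 2*pi*i to the log, so winding +1 contributes (-8/17)*(1)*2*pi*i = -(16/17)*pi*i.
Summing the contributions at ω = -16/19 gives (-(32/1805)*sqrt(665)) - ((16/17)*pi)*i.

Continued minus principal equals (-(32/1805)*sqrt(665)) - ((16/17)*pi)*i.


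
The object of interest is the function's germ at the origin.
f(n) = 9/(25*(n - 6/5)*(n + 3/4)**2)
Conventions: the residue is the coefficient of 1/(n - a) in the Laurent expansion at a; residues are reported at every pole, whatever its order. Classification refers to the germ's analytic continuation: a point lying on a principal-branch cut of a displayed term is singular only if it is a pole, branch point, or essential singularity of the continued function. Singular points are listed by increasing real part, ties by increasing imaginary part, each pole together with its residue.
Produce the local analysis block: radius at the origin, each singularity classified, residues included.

Denominator factor (n + 3/4)^2: pole of order 2 at -3/4, modulus 3/4.
Denominator factor (n - 6/5): pole of order 1 at 6/5, modulus 6/5.
The radius of convergence is the smallest modulus among the singular points: 3/4.
At the order-2 pole -3/4 set g(n) = (n - (-3/4))^2*f(n) = 9/(25*(n - 6/5)).
Order-2 pole: residue = g'(a); g'(-3/4) = -16/169, so the residue is -16/169.
At the order-1 pole 6/5 set g(n) = (n - (6/5))*f(n) = 9/(25*(n + 3/4)**2).
Simple pole: residue = g(a) at a = 6/5, which is 16/169.
List the singular points by increasing real part (a conjugate pair: the negative imaginary part first).

Radius of convergence at 0: 3/4.
At -3/4: a pole of order 2; residue -16/169.
At 6/5: a pole of order 1; residue 16/169.


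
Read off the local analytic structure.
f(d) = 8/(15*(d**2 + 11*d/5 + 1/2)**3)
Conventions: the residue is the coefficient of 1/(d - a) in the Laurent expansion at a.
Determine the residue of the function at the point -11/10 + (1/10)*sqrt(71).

The factor d**2 + 11*d/5 + 1/2 splits as (d - a)(d - a') with a = -11/10 + (1/10)*sqrt(71), a' = -11/10 - (1/10)*sqrt(71). At the order-3 pole a set g(d) = (d - a)^3*f(d) = [8/15] / (d - a')^3.
Order-3 pole: residue = g''(a)/2; g''(-11/10 + (1/10)*sqrt(71)) = (20000/357911)*sqrt(71), so the residue is (10000/357911)*sqrt(71).

The residue is (10000/357911)*sqrt(71).


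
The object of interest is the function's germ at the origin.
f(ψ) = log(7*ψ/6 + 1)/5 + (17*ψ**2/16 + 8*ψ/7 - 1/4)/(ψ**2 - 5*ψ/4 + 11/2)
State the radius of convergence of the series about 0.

Denominator factor (ψ**2 - 5*ψ/4 + 11/2): discriminant -327/16, complex-conjugate roots (5/8) + ((1/8)*sqrt(327))*i and (5/8) - ((1/8)*sqrt(327))*i; poles of order 1, moduli (1/2)*sqrt(22) and (1/2)*sqrt(22).
Branch term (1/5)*log(1 - ψ/(-6/7)): its argument vanishes at ψ = -6/7, a logarithmic branch point, modulus 6/7.
The radius of convergence is the smallest modulus among the singular points: 6/7.

The radius of convergence is 6/7.


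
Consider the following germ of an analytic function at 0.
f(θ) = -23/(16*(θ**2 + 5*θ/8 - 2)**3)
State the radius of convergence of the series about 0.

The radius of convergence is -5/16 + (1/16)*sqrt(537).

Denominator factor (θ**2 + 5*θ/8 - 2)^3: discriminant 537/64, real irrational roots -5/16 + (1/16)*sqrt(537) and -5/16 - (1/16)*sqrt(537); poles of order 3, moduli -5/16 + (1/16)*sqrt(537) and 5/16 + (1/16)*sqrt(537).
The radius of convergence is the smallest modulus among the singular points: -5/16 + (1/16)*sqrt(537).


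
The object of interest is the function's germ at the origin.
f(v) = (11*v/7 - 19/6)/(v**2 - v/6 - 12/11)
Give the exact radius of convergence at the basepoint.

The radius of convergence is -1/12 + (1/132)*sqrt(19129).

Denominator factor (v**2 - v/6 - 12/11): discriminant 1739/396, real irrational roots 1/12 + (1/132)*sqrt(19129) and 1/12 - (1/132)*sqrt(19129); poles of order 1, moduli 1/12 + (1/132)*sqrt(19129) and -1/12 + (1/132)*sqrt(19129).
The radius of convergence is the smallest modulus among the singular points: -1/12 + (1/132)*sqrt(19129).


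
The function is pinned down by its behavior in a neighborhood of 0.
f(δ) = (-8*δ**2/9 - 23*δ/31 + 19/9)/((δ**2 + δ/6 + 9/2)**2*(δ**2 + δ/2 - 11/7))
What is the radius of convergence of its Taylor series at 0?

Denominator factor (δ**2 + δ/6 + 9/2)^2: discriminant -647/36, complex-conjugate roots (-1/12) + ((1/12)*sqrt(647))*i and (-1/12) - ((1/12)*sqrt(647))*i; poles of order 2, moduli (3/2)*sqrt(2) and (3/2)*sqrt(2).
Denominator factor (δ**2 + δ/2 - 11/7): discriminant 183/28, real irrational roots -1/4 + (1/28)*sqrt(1281) and -1/4 - (1/28)*sqrt(1281); poles of order 1, moduli -1/4 + (1/28)*sqrt(1281) and 1/4 + (1/28)*sqrt(1281).
The radius of convergence is the smallest modulus among the singular points: -1/4 + (1/28)*sqrt(1281).

The radius of convergence is -1/4 + (1/28)*sqrt(1281).


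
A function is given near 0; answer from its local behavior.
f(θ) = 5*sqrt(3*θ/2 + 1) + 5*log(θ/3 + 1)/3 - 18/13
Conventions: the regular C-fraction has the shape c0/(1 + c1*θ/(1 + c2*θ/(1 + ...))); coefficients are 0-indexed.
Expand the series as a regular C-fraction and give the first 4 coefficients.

The regular C-fraction coefficients are [47/13, -2015/1692, 161449/104904, 10033325/120118056].

Taylor coefficients (expand at 0): a_0 = 47/13, a_1 = 155/36, a_2 = -1295/864, a_3 = 33445/31104.
c0 = a_0 = 47/13. Peel one level at a time: if S = 1 + c*θ/S' with S'(0) = 1, then c is the θ-coefficient of S and S' = c*θ/(S - 1).
S_1 = c0/f = 1 + (-2015/1692)*θ + (10494185/5725728)*θ^2 + ...; c1 = -2015/1692.
S_2 = c1*θ/(S_1 - 1) = 1 + (161449/104904)*θ + (-213475/1660608)*θ^2 + ...; c2 = 161449/104904.
S_3 = c2*θ/(S_2 - 1) = 1 + (10033325/120118056)*θ + ...; c3 = 10033325/120118056.


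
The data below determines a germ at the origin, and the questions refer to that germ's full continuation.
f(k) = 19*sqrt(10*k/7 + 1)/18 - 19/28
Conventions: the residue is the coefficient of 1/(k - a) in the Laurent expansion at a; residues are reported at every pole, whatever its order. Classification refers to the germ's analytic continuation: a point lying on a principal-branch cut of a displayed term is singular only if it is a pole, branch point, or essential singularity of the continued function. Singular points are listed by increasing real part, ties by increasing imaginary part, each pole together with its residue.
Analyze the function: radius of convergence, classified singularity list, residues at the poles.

Radius of convergence at 0: 7/10.
At -7/10: an algebraic (square-root) branch point.

Branch term (19/18)*sqrt(1 - k/(-7/10)): its argument vanishes at k = -7/10, a square-root branch point, modulus 7/10.
The radius of convergence is the smallest modulus among the singular points: 7/10.


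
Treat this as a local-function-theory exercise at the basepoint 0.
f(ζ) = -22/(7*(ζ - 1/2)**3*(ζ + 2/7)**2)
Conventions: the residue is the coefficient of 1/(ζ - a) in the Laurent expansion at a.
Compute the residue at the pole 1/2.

At the order-3 pole 1/2 set g(ζ) = (ζ - (1/2))^3*f(ζ) = -22/(7*(ζ + 2/7)**2).
Order-3 pole: residue = g''(a)/2; g''(1/2) = -65856/1331, so the residue is -32928/1331.

The residue is -32928/1331.


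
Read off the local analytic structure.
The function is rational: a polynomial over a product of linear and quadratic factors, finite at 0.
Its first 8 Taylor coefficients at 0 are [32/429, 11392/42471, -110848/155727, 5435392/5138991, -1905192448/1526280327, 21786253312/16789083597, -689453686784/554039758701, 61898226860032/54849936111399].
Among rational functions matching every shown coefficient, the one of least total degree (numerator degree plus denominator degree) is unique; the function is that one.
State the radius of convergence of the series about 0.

The radius of convergence is 3/2.

No rational of total degree below 5 reproduces all 8 coefficients; solving the [1/4] Pade equations on them gives f(v) = (8*v + 18/13)/((v + 3/2)**3*(v + 11/2)), whose expansion matches every shown term.
Denominator factor (v + 11/2): pole of order 1 at -11/2, modulus 11/2.
Denominator factor (v + 3/2)^3: pole of order 3 at -3/2, modulus 3/2.
The radius of convergence is the smallest modulus among the singular points: 3/2.


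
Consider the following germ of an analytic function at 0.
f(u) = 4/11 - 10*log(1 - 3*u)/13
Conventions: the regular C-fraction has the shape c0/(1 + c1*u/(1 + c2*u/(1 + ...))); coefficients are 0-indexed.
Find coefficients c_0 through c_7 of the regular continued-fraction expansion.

The regular C-fraction coefficients are [4/11, -165/26, 63/13, 13/84, -139/84, -252/695, -1581/1390, -3753/7378].

Taylor coefficients (expand at 0): a_0 = 4/11, a_1 = 30/13, a_2 = 45/13, a_3 = 90/13, a_4 = 405/26, a_5 = 486/13, a_6 = 1215/13, a_7 = 21870/91.
c0 = a_0 = 4/11. Peel one level at a time: if S = 1 + c*u/S' with S'(0) = 1, then c is the u-coefficient of S and S' = c*u/(S - 1).
S_1 = c0/f = 1 + (-165/26)*u + (10395/338)*u^2 + ...; c1 = -165/26.
S_2 = c1*u/(S_1 - 1) = 1 + (63/13)*u + (-3/4)*u^2 + ...; c2 = 63/13.
S_3 = c2*u/(S_2 - 1) = 1 + (13/84)*u + (1807/7056)*u^2 + ...; c3 = 13/84.
S_4 = c3*u/(S_3 - 1) = 1 + (-139/84)*u + (-3/5)*u^2 + ...; c4 = -139/84.
S_5 = c4*u/(S_4 - 1) = 1 + (-252/695)*u + (-199206/483025)*u^2 + ...; c5 = -252/695.
S_6 = c5*u/(S_5 - 1) = 1 + (-1581/1390)*u + (-81/140)*u^2 + ...; c6 = -1581/1390.
S_7 = c6*u/(S_6 - 1) = 1 + (-3753/7378)*u + ...; c7 = -3753/7378.


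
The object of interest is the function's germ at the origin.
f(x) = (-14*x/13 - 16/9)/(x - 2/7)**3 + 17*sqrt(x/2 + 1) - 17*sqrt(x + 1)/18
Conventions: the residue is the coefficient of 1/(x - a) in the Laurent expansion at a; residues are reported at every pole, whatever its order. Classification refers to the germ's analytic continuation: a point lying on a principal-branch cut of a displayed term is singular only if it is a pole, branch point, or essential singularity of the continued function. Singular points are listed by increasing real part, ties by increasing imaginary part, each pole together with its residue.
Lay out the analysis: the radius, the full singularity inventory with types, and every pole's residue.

Denominator factor (x - 2/7)^3: pole of order 3 at 2/7, modulus 2/7.
Branch term (17)*sqrt(1 - x/(-2)): its argument vanishes at x = -2, a square-root branch point, modulus 2.
Branch term (-17/18)*sqrt(1 - x/(-1)): its argument vanishes at x = -1, a square-root branch point, modulus 1.
The radius of convergence is the smallest modulus among the singular points: 2/7.
The branch terms are analytic at 2/7 and contribute nothing to the residue; only the rational part matters.
At the order-3 pole 2/7 set g(x) = (x - (2/7))^3*(rational part) = -14*x/13 - 16/9.
Order-3 pole: residue = g''(a)/2; g''(2/7) = 0, so the residue is 0.
List the singular points by increasing real part (a conjugate pair: the negative imaginary part first).

Radius of convergence at 0: 2/7.
At -2: an algebraic (square-root) branch point.
At -1: an algebraic (square-root) branch point.
At 2/7: a pole of order 3; residue 0.


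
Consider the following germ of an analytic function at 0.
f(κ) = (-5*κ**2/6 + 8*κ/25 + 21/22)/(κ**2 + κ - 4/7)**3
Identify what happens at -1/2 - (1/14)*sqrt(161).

The point is a pole of order 3.

The denominator factor κ**2 + κ - 4/7 vanishes at -1/2 - (1/14)*sqrt(161) and appears to the power 3; the numerator there equals -757/7700 - (173/2100)*sqrt(161), nonzero, and no other factor vanishes.
Hence a pole whose order is the multiplicity, 3.


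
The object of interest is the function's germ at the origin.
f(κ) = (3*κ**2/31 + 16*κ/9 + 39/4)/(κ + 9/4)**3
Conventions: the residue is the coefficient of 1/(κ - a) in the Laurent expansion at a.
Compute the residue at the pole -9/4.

The residue is 3/31.

At the order-3 pole -9/4 set g(κ) = (κ - (-9/4))^3*f(κ) = 3*κ**2/31 + 16*κ/9 + 39/4.
Order-3 pole: residue = g''(a)/2; g''(-9/4) = 6/31, so the residue is 3/31.


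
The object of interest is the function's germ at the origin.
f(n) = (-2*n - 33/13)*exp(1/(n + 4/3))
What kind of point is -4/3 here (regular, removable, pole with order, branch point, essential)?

The point is an essential singularity.

The exponent 1/(n - (-4/3)) has a pole at -4/3, so exp(1/(n - (-4/3))) takes every nonzero value near it: an essential singularity (not a pole of any order).


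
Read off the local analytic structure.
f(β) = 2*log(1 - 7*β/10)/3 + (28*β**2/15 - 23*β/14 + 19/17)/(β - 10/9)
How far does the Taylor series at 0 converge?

Denominator factor (β - 10/9): pole of order 1 at 10/9, modulus 10/9.
Branch term (2/3)*log(1 - β/(10/7)): its argument vanishes at β = 10/7, a logarithmic branch point, modulus 10/7.
The radius of convergence is the smallest modulus among the singular points: 10/9.

The radius of convergence is 10/9.


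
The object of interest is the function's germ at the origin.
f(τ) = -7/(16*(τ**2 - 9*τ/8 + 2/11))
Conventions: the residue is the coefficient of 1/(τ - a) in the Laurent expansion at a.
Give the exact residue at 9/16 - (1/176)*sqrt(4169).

The residue is (7/758)*sqrt(4169).

The factor τ**2 - 9*τ/8 + 2/11 splits as (τ - a)(τ - a') with a = 9/16 - (1/176)*sqrt(4169), a' = 9/16 + (1/176)*sqrt(4169). At the order-1 pole a set g(τ) = (τ - a)*f(τ) = [-7/16] / (τ - a').
Simple pole: residue = g(a) at a = 9/16 - (1/176)*sqrt(4169), which is (7/758)*sqrt(4169).


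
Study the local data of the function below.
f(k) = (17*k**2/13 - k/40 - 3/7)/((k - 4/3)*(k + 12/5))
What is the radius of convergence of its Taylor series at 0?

The radius of convergence is 4/3.

Denominator factor (k - 4/3): pole of order 1 at 4/3, modulus 4/3.
Denominator factor (k + 12/5): pole of order 1 at -12/5, modulus 12/5.
The radius of convergence is the smallest modulus among the singular points: 4/3.


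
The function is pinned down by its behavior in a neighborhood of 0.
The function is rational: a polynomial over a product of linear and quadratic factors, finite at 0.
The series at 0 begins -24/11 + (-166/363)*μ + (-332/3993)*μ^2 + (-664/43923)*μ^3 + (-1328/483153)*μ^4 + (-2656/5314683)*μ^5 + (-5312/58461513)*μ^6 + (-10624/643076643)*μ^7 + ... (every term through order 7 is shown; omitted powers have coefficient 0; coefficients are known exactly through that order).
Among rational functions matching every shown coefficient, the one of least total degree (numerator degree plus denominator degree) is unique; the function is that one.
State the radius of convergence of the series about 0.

The radius of convergence is 11/2.

No rational of total degree below 2 reproduces all 8 coefficients; solving the [1/1] Pade equations on them gives f(μ) = (μ/3 + 12)/(μ - 11/2), whose expansion matches every shown term.
Denominator factor (μ - 11/2): pole of order 1 at 11/2, modulus 11/2.
The radius of convergence is the smallest modulus among the singular points: 11/2.


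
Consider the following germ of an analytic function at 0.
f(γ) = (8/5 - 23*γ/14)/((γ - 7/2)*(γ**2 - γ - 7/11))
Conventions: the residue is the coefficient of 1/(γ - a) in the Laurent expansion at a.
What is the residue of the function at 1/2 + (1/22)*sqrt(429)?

The residue is 913/3570 - (43/15470)*sqrt(429).

The factor γ**2 - γ - 7/11 splits as (γ - a)(γ - a') with a = 1/2 + (1/22)*sqrt(429), a' = 1/2 - (1/22)*sqrt(429). At the order-1 pole a set g(γ) = (γ - a)*f(γ) = [(8/5 - 23*γ/14)/(γ - 7/2)] / (γ - a').
Simple pole: residue = g(a) at a = 1/2 + (1/22)*sqrt(429), which is 913/3570 - (43/15470)*sqrt(429).


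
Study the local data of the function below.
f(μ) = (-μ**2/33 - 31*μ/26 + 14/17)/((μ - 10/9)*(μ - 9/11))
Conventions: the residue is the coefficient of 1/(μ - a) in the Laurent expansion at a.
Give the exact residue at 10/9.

The residue is -318209/173043.

At the order-1 pole 10/9 set g(μ) = (μ - (10/9))*f(μ) = (-μ**2/33 - 31*μ/26 + 14/17)/(μ - 9/11).
Simple pole: residue = g(a) at a = 10/9, which is -318209/173043.


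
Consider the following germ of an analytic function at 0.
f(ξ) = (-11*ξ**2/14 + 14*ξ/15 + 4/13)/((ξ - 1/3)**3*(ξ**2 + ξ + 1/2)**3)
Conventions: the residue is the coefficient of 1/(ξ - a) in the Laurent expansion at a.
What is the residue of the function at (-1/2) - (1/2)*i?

The residue is (-2028047382/646034935) + (34416657/9938999)*i.

The factor ξ**2 + ξ + 1/2 splits as (ξ - a)(ξ - a') with a = (-1/2) - (1/2)*i, a' = (-1/2) + (1/2)*i. At the order-3 pole a set g(ξ) = (ξ - a)^3*f(ξ) = [(-11*ξ**2/14 + 14*ξ/15 + 4/13)/(ξ - 1/3)**3] / (ξ - a')^3.
Order-3 pole: residue = g''(a)/2; g''((-1/2) - (1/2)*i) = (-4056094764/646034935) + (68833314/9938999)*i, so the residue is (-2028047382/646034935) + (34416657/9938999)*i.


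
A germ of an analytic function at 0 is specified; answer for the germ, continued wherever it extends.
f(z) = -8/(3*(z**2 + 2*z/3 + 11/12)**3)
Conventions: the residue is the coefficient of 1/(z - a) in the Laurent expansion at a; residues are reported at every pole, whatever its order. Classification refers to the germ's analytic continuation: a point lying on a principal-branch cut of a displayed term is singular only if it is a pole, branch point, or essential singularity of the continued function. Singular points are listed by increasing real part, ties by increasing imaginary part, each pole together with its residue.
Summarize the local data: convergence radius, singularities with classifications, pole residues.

Radius of convergence at 0: (1/6)*sqrt(33).
At (-1/3) - ((1/6)*sqrt(29))*i: a pole of order 3; residue -((3888/24389)*sqrt(29))*i.
At (-1/3) + ((1/6)*sqrt(29))*i: a pole of order 3; residue ((3888/24389)*sqrt(29))*i.

Denominator factor (z**2 + 2*z/3 + 11/12)^3: discriminant -29/9, complex-conjugate roots (-1/3) + ((1/6)*sqrt(29))*i and (-1/3) - ((1/6)*sqrt(29))*i; poles of order 3, moduli (1/6)*sqrt(33) and (1/6)*sqrt(33).
The radius of convergence is the smallest modulus among the singular points: (1/6)*sqrt(33).
The factor z**2 + 2*z/3 + 11/12 splits as (z - a)(z - a') with a = (-1/3) - ((1/6)*sqrt(29))*i, a' = (-1/3) + ((1/6)*sqrt(29))*i. At the order-3 pole a set g(z) = (z - a)^3*f(z) = [-8/3] / (z - a')^3.
Order-3 pole: residue = g''(a)/2; g''((-1/3) - ((1/6)*sqrt(29))*i) = -((7776/24389)*sqrt(29))*i, so the residue is -((3888/24389)*sqrt(29))*i.
The factor z**2 + 2*z/3 + 11/12 splits as (z - a)(z - a') with a = (-1/3) + ((1/6)*sqrt(29))*i, a' = (-1/3) - ((1/6)*sqrt(29))*i. At the order-3 pole a set g(z) = (z - a)^3*f(z) = [-8/3] / (z - a')^3.
Order-3 pole: residue = g''(a)/2; g''((-1/3) + ((1/6)*sqrt(29))*i) = ((7776/24389)*sqrt(29))*i, so the residue is ((3888/24389)*sqrt(29))*i.
List the singular points by increasing real part (a conjugate pair: the negative imaginary part first).
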